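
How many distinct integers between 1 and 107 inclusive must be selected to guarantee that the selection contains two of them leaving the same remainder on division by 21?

22

By the pigeonhole principle, the 21 residue classes mod 21 are the pigeonholes.
With 21 integers one could put 1 in each residue class and have no class reach 2.
The 22nd integer pushes some class to 2, so 21·1 + 1 = 22.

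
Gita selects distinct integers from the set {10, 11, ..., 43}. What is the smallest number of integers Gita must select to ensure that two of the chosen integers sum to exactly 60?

22

Two chosen integers sum to 60 exactly when both halves of some pair {x, 60−x} with 17 ≤ x ≤ 60−x ≤ 43 are chosen — 13 such pairs.
The remaining 8 elements (those with no distinct partner in range) can never complete a 60-sum, so the worst case takes all of them and one from each pair: 8 + 13 = 21.
By the pigeonhole principle, the 22nd integer has to be the second member of some pair, so 21 + 1 = 22.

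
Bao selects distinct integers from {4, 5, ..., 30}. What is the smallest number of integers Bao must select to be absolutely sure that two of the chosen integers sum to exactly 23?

Group the elements by complementary pair {x, 23−x}: {4,19}, {5,18}, {6,17}, …, giving 8 two-element pairs and 11 integers whose partner 23−x falls outside [4,30].
Treating each of those 19 groups as a pigeonhole, one can pick one integer per group — 19 integers — with no two summing to 23.
The 20th integer lands in an occupied pair, forcing a sum of 23.

20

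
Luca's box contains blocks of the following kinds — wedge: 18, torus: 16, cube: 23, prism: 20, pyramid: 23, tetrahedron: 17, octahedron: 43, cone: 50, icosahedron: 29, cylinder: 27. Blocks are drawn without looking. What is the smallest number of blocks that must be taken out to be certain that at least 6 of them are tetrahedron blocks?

In the worst case for collecting tetrahedron blocks, every non-tetrahedron block comes out first.
There are 18 + 16 + 23 + 20 + 23 + 43 + 50 + 29 + 27 = 249 non-tetrahedron blocks altogether.
After those, each further block must be tetrahedron, so 249 + 6 = 255 draws guarantee 6 tetrahedron blocks.

255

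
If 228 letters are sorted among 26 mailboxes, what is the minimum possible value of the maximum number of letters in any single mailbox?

9

By the pigeonhole principle, the 26 mailboxes are the holes and the 228 letters are the pigeons.
If every mailbox held at most 8 letters, the total would be at most 26 × 8 = 208, which is less than 228.
So some mailbox holds at least ⌈228/26⌉ = 9 letters.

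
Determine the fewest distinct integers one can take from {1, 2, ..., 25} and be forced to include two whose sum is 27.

Group the elements by complementary pair {x, 27−x}: {2,25}, {3,24}, {4,23}, …, giving 12 two-element pairs and 1 integer whose partner 27−x falls outside [1,25].
Treating each of those 13 groups as a pigeonhole, one can pick one integer per group — 13 integers — with no two summing to 27.
The 14th integer lands in an occupied pair, forcing a sum of 27.

14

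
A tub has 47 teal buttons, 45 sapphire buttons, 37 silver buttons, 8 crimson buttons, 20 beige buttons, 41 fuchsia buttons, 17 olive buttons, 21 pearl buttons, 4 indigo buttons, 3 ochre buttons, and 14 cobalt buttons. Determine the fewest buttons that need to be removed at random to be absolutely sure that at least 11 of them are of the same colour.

By pigeonhole, the 11 colours are the holes; the buttons drawn are the pigeons.
To avoid 11 of any one colour, the worst case takes at most 10 of each colour, or every button of a colour that has fewer than 10.
That gives 10 + 10 + 10 + 8 + 10 + 10 + 10 + 10 + 4 + 3 + 10 = 95 buttons with no colour reaching 11.
The next button forces some colour to 11, so 95 + 1 = 96.

96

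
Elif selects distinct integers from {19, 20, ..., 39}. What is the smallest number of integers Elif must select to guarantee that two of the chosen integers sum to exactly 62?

14

Two chosen integers sum to 62 exactly when both halves of some pair {x, 62−x} with 23 ≤ x ≤ 62−x ≤ 39 are chosen — 8 such pairs.
The remaining 5 elements (those with no distinct partner in range) can never complete a 62-sum, so the worst case takes all of them and one from each pair: 5 + 8 = 13.
Pigeonhole: the 14th integer has to be the second member of some pair, so 13 + 1 = 14.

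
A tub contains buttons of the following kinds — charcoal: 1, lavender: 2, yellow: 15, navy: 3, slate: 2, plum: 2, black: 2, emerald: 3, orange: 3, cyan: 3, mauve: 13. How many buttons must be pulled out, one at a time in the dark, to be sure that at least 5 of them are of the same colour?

The 11 colours are the holes; the buttons drawn are the pigeons.
To avoid 5 of any one colour, the worst case takes at most 4 of each colour, or every button of a colour that has fewer than 4.
That gives 1 + 2 + 4 + 3 + 2 + 2 + 2 + 3 + 3 + 3 + 4 = 29 buttons with no colour reaching 5.
The next button forces some colour to 5, so 29 + 1 = 30.

30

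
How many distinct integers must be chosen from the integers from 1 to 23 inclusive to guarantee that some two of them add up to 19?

15

Group the elements by complementary pair {x, 19−x}: {1,18}, {2,17}, {3,16}, …, giving 9 two-element pairs and 5 integers whose partner 19−x falls outside [1,23].
Treating each of those 14 groups as a pigeonhole, one can pick one integer per group — 14 integers — with no two summing to 19.
The 15th integer lands in an occupied pair, forcing a sum of 19.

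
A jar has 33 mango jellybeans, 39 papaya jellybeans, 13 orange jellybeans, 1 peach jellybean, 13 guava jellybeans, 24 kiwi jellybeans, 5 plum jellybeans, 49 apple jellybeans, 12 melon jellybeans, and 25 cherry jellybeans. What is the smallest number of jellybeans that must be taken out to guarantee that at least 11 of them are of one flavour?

87

An adversary could hand out at most 10 jellybeans per flavour (peach, plum run out sooner): 10 + 10 + 10 + 1 + 10 + 10 + 5 + 10 + 10 + 10 = 86 jellybeans and still no flavour has 11.
One more jellybean lands in a flavour already at 10, so 87 draws are enough and 86 are not.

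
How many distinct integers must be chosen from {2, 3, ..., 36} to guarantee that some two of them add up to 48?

24

Two chosen integers sum to 48 exactly when both halves of some pair {x, 48−x} with 12 ≤ x ≤ 48−x ≤ 36 are chosen — 12 such pairs.
The remaining 11 elements (those with no distinct partner in range) can never complete a 48-sum, so the worst case takes all of them and one from each pair: 11 + 12 = 23.
Pigeonhole: the 24th integer has to be the second member of some pair, so 23 + 1 = 24.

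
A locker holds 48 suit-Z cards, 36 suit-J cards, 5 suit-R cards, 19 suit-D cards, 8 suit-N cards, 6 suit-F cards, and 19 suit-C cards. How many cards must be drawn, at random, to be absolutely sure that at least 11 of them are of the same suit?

60

Put each drawn card into a box by suit. The largest draw with every box below 11 takes min(count, 10) from each suit; suits with fewer than 10 contribute all they have.
Σ min(cᵢ, 10) = 10 + 10 + 5 + 10 + 8 + 6 + 10 = 59.
Draw number 59 + 1 = 60 must push one box to 11.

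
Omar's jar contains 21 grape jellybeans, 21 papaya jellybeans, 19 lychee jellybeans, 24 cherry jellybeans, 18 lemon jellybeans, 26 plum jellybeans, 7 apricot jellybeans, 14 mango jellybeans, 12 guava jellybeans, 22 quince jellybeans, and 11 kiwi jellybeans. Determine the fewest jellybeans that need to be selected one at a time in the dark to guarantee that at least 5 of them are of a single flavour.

45

An adversary could hand out at most 4 jellybeans per flavour: 4 + 4 + 4 + 4 + 4 + 4 + 4 + 4 + 4 + 4 + 4 = 44 jellybeans and still no flavour has 5.
One more jellybean lands in a flavour already at 4, so 45 draws are enough and 44 are not.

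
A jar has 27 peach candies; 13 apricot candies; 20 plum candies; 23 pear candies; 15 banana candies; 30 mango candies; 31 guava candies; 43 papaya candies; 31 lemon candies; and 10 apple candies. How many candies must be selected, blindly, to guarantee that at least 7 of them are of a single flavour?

61

By the pigeonhole principle, put each drawn candy into a box by flavour. The largest draw with every box below 7 takes min(count, 6) from each flavour.
Σ min(cᵢ, 6) = 6 + 6 + 6 + 6 + 6 + 6 + 6 + 6 + 6 + 6 = 60.
Draw number 60 + 1 = 61 must push one box to 7.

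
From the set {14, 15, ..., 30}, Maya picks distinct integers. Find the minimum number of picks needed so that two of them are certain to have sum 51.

13

Two chosen integers sum to 51 exactly when both halves of some pair {x, 51−x} with 21 ≤ x ≤ 51−x ≤ 30 are chosen — 5 such pairs.
The remaining 7 elements (those with no distinct partner in range) can never complete a 51-sum, so the worst case takes all of them and one from each pair: 7 + 5 = 12.
Pigeonhole: the 13th integer has to be the second member of some pair, so 12 + 1 = 13.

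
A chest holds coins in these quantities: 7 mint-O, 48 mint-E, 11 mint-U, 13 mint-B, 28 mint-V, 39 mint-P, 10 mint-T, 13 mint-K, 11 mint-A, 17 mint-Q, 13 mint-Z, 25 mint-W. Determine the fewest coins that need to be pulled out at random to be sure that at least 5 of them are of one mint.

49

An adversary could hand out at most 4 coins per mint: 4 + 4 + 4 + 4 + 4 + 4 + 4 + 4 + 4 + 4 + 4 + 4 = 48 coins and still no mint has 5.
By the pigeonhole principle, one more coin lands in a mint already at 4, so 49 draws are enough and 48 are not.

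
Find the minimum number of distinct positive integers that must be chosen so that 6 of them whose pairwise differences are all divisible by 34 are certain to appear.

Integers whose pairwise differences are multiples of 34 are exactly those sharing a remainder mod 34. The 34 residue classes mod 34 are the pigeonholes.
With 170 integers one could put 5 in each residue class and have no class reach 6.
The 171st integer pushes some class to 6, so 34·5 + 1 = 171.

171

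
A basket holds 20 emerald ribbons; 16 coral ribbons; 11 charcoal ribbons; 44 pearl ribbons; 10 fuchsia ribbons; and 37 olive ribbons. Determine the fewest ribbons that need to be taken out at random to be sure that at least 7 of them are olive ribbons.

108

In the worst case for collecting olive ribbons, every non-olive ribbon comes out first.
There are 20 + 16 + 11 + 44 + 10 = 101 non-olive ribbons altogether.
After those, each further ribbon must be olive, so 101 + 7 = 108 draws guarantee 7 olive ribbons.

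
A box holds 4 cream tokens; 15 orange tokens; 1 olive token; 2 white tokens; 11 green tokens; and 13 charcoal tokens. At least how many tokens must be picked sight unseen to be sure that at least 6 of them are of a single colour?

23

An adversary could hand out at most 5 tokens per colour (cream, olive, white run out sooner): 4 + 5 + 1 + 2 + 5 + 5 = 22 tokens and still no colour has 6.
By the pigeonhole principle, one more token lands in a colour already at 5, so 23 draws are enough and 22 are not.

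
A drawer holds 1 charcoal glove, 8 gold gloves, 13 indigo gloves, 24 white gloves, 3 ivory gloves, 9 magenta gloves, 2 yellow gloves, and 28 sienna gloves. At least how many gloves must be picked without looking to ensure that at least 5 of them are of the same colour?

The 8 colours are the holes; the gloves drawn are the pigeons.
To avoid 5 of any one colour, the worst case takes at most 4 of each colour, or every glove of a colour that has fewer than 4.
That gives 1 + 4 + 4 + 4 + 3 + 4 + 2 + 4 = 26 gloves with no colour reaching 5.
The next glove forces some colour to 5, so 26 + 1 = 27.

27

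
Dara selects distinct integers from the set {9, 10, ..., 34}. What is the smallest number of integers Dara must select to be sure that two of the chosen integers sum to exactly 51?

18

Two chosen integers sum to 51 exactly when both halves of some pair {x, 51−x} with 17 ≤ x ≤ 51−x ≤ 34 are chosen — 9 such pairs.
The remaining 8 elements (those with no distinct partner in range) can never complete a 51-sum, so the worst case takes all of them and one from each pair: 8 + 9 = 17.
The 18th integer has to be the second member of some pair, so 17 + 1 = 18.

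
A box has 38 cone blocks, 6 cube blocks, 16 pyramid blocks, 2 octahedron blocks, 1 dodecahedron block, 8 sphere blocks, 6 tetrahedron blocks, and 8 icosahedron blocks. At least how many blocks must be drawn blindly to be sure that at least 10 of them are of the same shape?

Put each drawn block into a box by shape. The largest draw with every box below 10 takes min(count, 9) from each shape; shapes with fewer than 9 contribute all they have.
Σ min(cᵢ, 9) = 9 + 6 + 9 + 2 + 1 + 8 + 6 + 8 = 49.
Draw number 49 + 1 = 50 must push one box to 10.

50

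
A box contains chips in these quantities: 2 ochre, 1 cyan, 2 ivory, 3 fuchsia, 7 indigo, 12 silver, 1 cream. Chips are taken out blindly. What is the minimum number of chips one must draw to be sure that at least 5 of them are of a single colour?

18

The 7 colours are the holes; the chips drawn are the pigeons.
To avoid 5 of any one colour, the worst case takes at most 4 of each colour, or every chip of a colour that has fewer than 4.
That gives 2 + 1 + 2 + 3 + 4 + 4 + 1 = 17 chips with no colour reaching 5.
The next chip forces some colour to 5, so 17 + 1 = 18.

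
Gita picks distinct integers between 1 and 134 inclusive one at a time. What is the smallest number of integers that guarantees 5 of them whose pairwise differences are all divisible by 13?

53

Integers whose pairwise differences are multiples of 13 are exactly those sharing a remainder mod 13. By pigeonhole, the 13 residue classes mod 13 are the pigeonholes.
With 52 integers one could put 4 in each residue class and have no class reach 5.
The 53rd integer pushes some class to 5, so 13·4 + 1 = 53.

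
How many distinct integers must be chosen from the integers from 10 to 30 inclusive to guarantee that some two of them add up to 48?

Two chosen integers sum to 48 exactly when both halves of some pair {x, 48−x} with 18 ≤ x ≤ 48−x ≤ 30 are chosen — 6 such pairs.
The remaining 9 elements (those with no distinct partner in range) can never complete a 48-sum, so the worst case takes all of them and one from each pair: 9 + 6 = 15.
The 16th integer has to be the second member of some pair, so 15 + 1 = 16.

16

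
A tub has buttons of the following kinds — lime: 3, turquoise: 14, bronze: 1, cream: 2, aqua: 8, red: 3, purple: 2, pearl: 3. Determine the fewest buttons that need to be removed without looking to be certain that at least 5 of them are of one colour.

Put each drawn button into a box by colour. The largest draw with every box below 5 takes min(count, 4) from each colour; colours with fewer than 4 contribute all they have.
Σ min(cᵢ, 4) = 3 + 4 + 1 + 2 + 4 + 3 + 2 + 3 = 22.
Draw number 22 + 1 = 23 must push one box to 5.

23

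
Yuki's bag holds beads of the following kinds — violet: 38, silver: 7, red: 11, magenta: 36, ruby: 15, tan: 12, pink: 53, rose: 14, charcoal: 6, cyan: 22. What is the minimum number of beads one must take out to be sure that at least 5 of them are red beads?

208

In the worst case for collecting red beads, every non-red bead comes out first.
There are 38 + 7 + 36 + 15 + 12 + 53 + 14 + 6 + 22 = 203 non-red beads altogether.
After those, each further bead must be red, so 203 + 5 = 208 draws guarantee 5 red beads.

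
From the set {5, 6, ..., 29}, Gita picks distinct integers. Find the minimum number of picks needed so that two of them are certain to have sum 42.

18

A set avoiding the sum 42 can contain at most one of each pair {x, 42−x}, plus the 9 elements whose complement lies outside the range or equal to its own complement.
The integers 5, …, 21 (17 of them) are such a set: any two sum to at least 5+6 = 11 and at most 20+21 = 41 < 42.
Pigeonhole: any 18th integer completes one of the 8 pairs, so 18 choices force a sum of 42.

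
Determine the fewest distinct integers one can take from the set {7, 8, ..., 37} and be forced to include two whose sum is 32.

Two chosen integers sum to 32 exactly when both halves of some pair {x, 32−x} with 7 ≤ x ≤ 32−x ≤ 25 are chosen — 9 such pairs.
The remaining 13 elements (those with no distinct partner in range) can never complete a 32-sum, so the worst case takes all of them and one from each pair: 13 + 9 = 22.
The 23rd integer has to be the second member of some pair, so 22 + 1 = 23.

23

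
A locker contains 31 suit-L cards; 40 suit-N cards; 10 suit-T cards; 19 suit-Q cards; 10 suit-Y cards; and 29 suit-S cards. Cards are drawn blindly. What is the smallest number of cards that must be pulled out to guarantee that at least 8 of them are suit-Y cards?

137

In the worst case for collecting suit-Y cards, every non-suit-Y card comes out first.
There are 31 + 40 + 10 + 19 + 29 = 129 non-suit-Y cards altogether.
After those, each further card must be suit-Y, so 129 + 8 = 137 draws guarantee 8 suit-Y cards.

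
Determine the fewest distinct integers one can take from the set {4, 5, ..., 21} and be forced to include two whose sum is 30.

Two chosen integers sum to 30 exactly when both halves of some pair {x, 30−x} with 9 ≤ x ≤ 30−x ≤ 21 are chosen — 6 such pairs.
The remaining 6 elements (those with no distinct partner in range) can never complete a 30-sum, so the worst case takes all of them and one from each pair: 6 + 6 = 12.
The 13th integer has to be the second member of some pair, so 12 + 1 = 13.

13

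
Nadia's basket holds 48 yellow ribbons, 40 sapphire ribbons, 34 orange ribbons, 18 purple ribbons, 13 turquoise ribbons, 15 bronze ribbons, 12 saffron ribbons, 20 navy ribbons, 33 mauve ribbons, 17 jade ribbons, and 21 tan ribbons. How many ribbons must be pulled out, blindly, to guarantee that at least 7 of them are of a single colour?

67

An adversary could hand out at most 6 ribbons per colour: 6 + 6 + 6 + 6 + 6 + 6 + 6 + 6 + 6 + 6 + 6 = 66 ribbons and still no colour has 7.
By the pigeonhole principle, one more ribbon lands in a colour already at 6, so 67 draws are enough and 66 are not.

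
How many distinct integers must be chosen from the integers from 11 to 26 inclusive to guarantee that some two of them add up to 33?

11

Group the elements by complementary pair {x, 33−x}: {11,22}, {12,21}, {13,20}, …, giving 6 two-element pairs and 4 integers whose partner 33−x falls outside [11,26].
Treating each of those 10 groups as a pigeonhole, one can pick one integer per group — 10 integers — with no two summing to 33.
The 11th integer lands in an occupied pair, forcing a sum of 33.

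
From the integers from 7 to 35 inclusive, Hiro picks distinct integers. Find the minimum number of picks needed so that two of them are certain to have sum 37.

18

Two chosen integers sum to 37 exactly when both halves of some pair {x, 37−x} with 7 ≤ x ≤ 37−x ≤ 30 are chosen — 12 such pairs.
The remaining 5 elements (those with no distinct partner in range) can never complete a 37-sum, so the worst case takes all of them and one from each pair: 5 + 12 = 17.
By the pigeonhole principle, the 18th integer has to be the second member of some pair, so 17 + 1 = 18.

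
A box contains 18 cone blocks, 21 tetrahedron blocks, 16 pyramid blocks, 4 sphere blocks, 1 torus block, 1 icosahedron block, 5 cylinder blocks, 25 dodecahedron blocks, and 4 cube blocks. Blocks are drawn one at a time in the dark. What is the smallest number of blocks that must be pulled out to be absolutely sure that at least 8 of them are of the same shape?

44

An adversary could hand out at most 7 blocks per shape (5 shapes run out sooner): 7 + 7 + 7 + 4 + 1 + 1 + 5 + 7 + 4 = 43 blocks and still no shape has 8.
One more block lands in a shape already at 7, so 44 draws are enough and 43 are not.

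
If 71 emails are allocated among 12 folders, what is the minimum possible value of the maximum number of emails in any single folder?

6

By pigeonhole, the 12 folders are the holes and the 71 emails are the pigeons.
If every folder held at most 5 emails, the total would be at most 12 × 5 = 60, which is less than 71.
So some folder holds at least ⌈71/12⌉ = 6 emails.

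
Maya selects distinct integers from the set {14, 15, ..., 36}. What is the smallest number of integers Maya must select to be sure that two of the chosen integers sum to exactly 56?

A set avoiding the sum 56 can contain at most one of each pair {x, 56−x}, plus the 7 elements whose complement lies outside the range or equal to its own complement.
The integers 14, …, 28 (15 of them) are such a set: any two sum to at least 14+15 = 29 and at most 27+28 = 55 < 56.
By pigeonhole, any 16th integer completes one of the 8 pairs, so 16 choices force a sum of 56.

16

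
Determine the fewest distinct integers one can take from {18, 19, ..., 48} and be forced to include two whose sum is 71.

Group the elements by complementary pair {x, 71−x}: {23,48}, {24,47}, {25,46}, …, giving 13 two-element pairs and 5 integers whose partner 71−x falls outside [18,48].
By the pigeonhole principle, treating each of those 18 groups as a pigeonhole, one can pick one integer per group — 18 integers — with no two summing to 71.
The 19th integer lands in an occupied pair, forcing a sum of 71.

19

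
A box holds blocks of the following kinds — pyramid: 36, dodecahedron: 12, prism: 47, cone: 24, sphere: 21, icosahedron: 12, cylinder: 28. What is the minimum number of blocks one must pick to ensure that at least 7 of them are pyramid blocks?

151

In the worst case for collecting pyramid blocks, every non-pyramid block comes out first.
There are 12 + 47 + 24 + 21 + 12 + 28 = 144 non-pyramid blocks altogether.
After those, each further block must be pyramid, so 144 + 7 = 151 draws guarantee 7 pyramid blocks.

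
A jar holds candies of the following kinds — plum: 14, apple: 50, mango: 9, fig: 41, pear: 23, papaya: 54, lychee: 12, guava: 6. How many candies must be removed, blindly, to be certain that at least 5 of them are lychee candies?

In the worst case for collecting lychee candies, every non-lychee candy comes out first.
There are 14 + 50 + 9 + 41 + 23 + 54 + 6 = 197 non-lychee candies altogether.
After those, each further candy must be lychee, so 197 + 5 = 202 draws guarantee 5 lychee candies.

202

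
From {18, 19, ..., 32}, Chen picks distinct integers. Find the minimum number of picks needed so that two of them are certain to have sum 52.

10

Group the elements by complementary pair {x, 52−x}: {20,32}, {21,31}, {22,30}, …, giving 6 two-element pairs, the single value 26 (it cannot pair with itself since the integers are distinct), and 2 integers whose partner 52−x falls outside [18,32].
Treating each of those 9 groups as a pigeonhole, one can pick one integer per group — 9 integers — with no two summing to 52.
The 10th integer lands in an occupied pair, forcing a sum of 52.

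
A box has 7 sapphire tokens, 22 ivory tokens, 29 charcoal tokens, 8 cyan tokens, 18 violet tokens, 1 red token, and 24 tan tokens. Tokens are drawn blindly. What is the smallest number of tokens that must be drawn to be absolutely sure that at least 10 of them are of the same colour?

The 7 colours are the holes; the tokens drawn are the pigeons.
To avoid 10 of any one colour, the worst case takes at most 9 of each colour, or every token of a colour that has fewer than 9.
That gives 7 + 9 + 9 + 8 + 9 + 1 + 9 = 52 tokens with no colour reaching 10.
The next token forces some colour to 10, so 52 + 1 = 53.

53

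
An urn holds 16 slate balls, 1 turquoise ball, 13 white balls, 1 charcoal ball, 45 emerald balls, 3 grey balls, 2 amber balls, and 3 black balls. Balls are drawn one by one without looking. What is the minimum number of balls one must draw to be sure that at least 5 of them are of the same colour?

By the pigeonhole principle, put each drawn ball into a box by colour. The largest draw with every box below 5 takes min(count, 4) from each colour; colours with fewer than 4 contribute all they have.
Σ min(cᵢ, 4) = 4 + 1 + 4 + 1 + 4 + 3 + 2 + 3 = 22.
Draw number 22 + 1 = 23 must push one box to 5.

23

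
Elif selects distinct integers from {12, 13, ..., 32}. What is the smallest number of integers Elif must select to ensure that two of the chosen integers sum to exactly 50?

15

Group the elements by complementary pair {x, 50−x}: {18,32}, {19,31}, {20,30}, …, giving 7 two-element pairs, the single value 25 (it cannot pair with itself since the integers are distinct), and 6 integers whose partner 50−x falls outside [12,32].
By pigeonhole, treating each of those 14 groups as a pigeonhole, one can pick one integer per group — 14 integers — with no two summing to 50.
The 15th integer lands in an occupied pair, forcing a sum of 50.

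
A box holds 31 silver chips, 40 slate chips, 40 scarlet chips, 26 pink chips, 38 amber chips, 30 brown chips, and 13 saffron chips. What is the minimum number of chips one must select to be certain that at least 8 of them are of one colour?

50

The 7 colours are the holes; the chips drawn are the pigeons.
To avoid 8 of any one colour, the worst case takes at most 7 of each colour.
That gives 7 + 7 + 7 + 7 + 7 + 7 + 7 = 49 chips with no colour reaching 8.
The next chip forces some colour to 8, so 49 + 1 = 50.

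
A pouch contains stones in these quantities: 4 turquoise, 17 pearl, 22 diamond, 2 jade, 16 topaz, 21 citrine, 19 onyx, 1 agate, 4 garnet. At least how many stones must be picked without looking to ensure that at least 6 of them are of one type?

Pigeonhole: put each drawn stone into a box by type. The largest draw with every box below 6 takes min(count, 5) from each type; types with fewer than 5 contribute all they have.
Σ min(cᵢ, 5) = 4 + 5 + 5 + 2 + 5 + 5 + 5 + 1 + 4 = 36.
Draw number 36 + 1 = 37 must push one box to 6.

37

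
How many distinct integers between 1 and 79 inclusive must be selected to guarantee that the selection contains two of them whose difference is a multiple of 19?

Integers whose pairwise differences are multiples of 19 are exactly those sharing a remainder mod 19. The 19 residue classes mod 19 are the pigeonholes.
With 19 integers one could put 1 in each residue class and have no class reach 2.
The 20th integer pushes some class to 2, so 19·1 + 1 = 20.

20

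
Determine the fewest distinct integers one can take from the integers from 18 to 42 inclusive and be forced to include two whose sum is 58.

15

A set avoiding the sum 58 can contain at most one of each pair {x, 58−x}, plus the 3 elements whose complement lies outside the range or equal to its own complement.
The integers 29, …, 42 (14 of them) are such a set: any two sum to at least 29+30 = 59 > 58.
Any 15th integer completes one of the 11 pairs, so 15 choices force a sum of 58.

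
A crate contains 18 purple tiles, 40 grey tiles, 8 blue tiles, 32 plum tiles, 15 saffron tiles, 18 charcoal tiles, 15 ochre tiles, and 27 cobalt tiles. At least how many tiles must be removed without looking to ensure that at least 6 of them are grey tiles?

139

In the worst case for collecting grey tiles, every non-grey tile comes out first.
There are 18 + 8 + 32 + 15 + 18 + 15 + 27 = 133 non-grey tiles altogether.
After those, each further tile must be grey, so 133 + 6 = 139 draws guarantee 6 grey tiles.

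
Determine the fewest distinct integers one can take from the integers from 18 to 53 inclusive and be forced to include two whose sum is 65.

22

A set avoiding the sum 65 can contain at most one of each pair {x, 65−x}, plus the 6 elements whose complement lies outside the range.
The integers 33, …, 53 (21 of them) are such a set: any two sum to at least 33+34 = 67 > 65.
Any 22nd integer completes one of the 15 pairs, so 22 choices force a sum of 65.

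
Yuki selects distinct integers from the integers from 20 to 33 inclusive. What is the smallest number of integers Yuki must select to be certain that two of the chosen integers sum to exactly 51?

Group the elements by complementary pair {x, 51−x}: {20,31}, {21,30}, {22,29}, …, giving 6 two-element pairs and 2 integers whose partner 51−x falls outside [20,33].
By pigeonhole, treating each of those 8 groups as a pigeonhole, one can pick one integer per group — 8 integers — with no two summing to 51.
The 9th integer lands in an occupied pair, forcing a sum of 51.

9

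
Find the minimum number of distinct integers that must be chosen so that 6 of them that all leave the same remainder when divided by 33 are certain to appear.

Pigeonhole: the 33 residue classes mod 33 are the pigeonholes.
With 165 integers one could put 5 in each residue class and have no class reach 6.
The 166th integer pushes some class to 6, so 33·5 + 1 = 166.

166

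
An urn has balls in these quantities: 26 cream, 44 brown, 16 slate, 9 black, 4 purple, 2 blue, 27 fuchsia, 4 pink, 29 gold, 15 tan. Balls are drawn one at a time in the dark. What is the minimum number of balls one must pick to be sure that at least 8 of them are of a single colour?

An adversary could hand out at most 7 balls per colour (purple, blue, pink run out sooner): 7 + 7 + 7 + 7 + 4 + 2 + 7 + 4 + 7 + 7 = 59 balls and still no colour has 8.
By the pigeonhole principle, one more ball lands in a colour already at 7, so 60 draws are enough and 59 are not.

60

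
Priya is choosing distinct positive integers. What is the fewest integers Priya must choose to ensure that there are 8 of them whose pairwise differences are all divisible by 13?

Integers whose pairwise differences are multiples of 13 are exactly those sharing a remainder mod 13. Pigeonhole: the 13 residue classes mod 13 are the pigeonholes.
With 91 integers one could put 7 in each residue class and have no class reach 8.
The 92nd integer pushes some class to 8, so 13·7 + 1 = 92.

92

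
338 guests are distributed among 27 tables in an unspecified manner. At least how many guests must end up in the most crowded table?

13

By pigeonhole, the 27 tables are the holes and the 338 guests are the pigeons.
If every table held at most 12 guests, the total would be at most 27 × 12 = 324, which is less than 338.
So some table holds at least ⌈338/27⌉ = 13 guests.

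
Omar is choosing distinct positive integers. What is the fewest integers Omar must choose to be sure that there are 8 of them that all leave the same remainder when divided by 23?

The 23 residue classes mod 23 are the pigeonholes.
With 161 integers one could put 7 in each residue class and have no class reach 8.
The 162nd integer pushes some class to 8, so 23·7 + 1 = 162.

162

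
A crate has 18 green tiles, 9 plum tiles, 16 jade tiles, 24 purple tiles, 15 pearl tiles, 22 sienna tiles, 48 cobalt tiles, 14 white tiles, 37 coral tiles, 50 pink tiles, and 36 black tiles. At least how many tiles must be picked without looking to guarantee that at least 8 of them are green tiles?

279

In the worst case for collecting green tiles, every non-green tile comes out first.
There are 9 + 16 + 24 + 15 + 22 + 48 + 14 + 37 + 50 + 36 = 271 non-green tiles altogether.
After those, each further tile must be green, so 271 + 8 = 279 draws guarantee 8 green tiles.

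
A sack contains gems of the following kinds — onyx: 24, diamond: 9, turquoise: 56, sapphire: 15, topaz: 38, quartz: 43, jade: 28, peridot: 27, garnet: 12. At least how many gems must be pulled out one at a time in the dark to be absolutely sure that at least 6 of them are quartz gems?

In the worst case for collecting quartz gems, every non-quartz gem comes out first.
There are 24 + 9 + 56 + 15 + 38 + 28 + 27 + 12 = 209 non-quartz gems altogether.
After those, each further gem must be quartz, so 209 + 6 = 215 draws guarantee 6 quartz gems.

215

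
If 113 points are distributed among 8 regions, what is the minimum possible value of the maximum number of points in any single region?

By pigeonhole, the 8 regions are the holes and the 113 points are the pigeons.
If every region held at most 14 points, the total would be at most 8 × 14 = 112, which is less than 113.
So some region holds at least ⌈113/8⌉ = 15 points.

15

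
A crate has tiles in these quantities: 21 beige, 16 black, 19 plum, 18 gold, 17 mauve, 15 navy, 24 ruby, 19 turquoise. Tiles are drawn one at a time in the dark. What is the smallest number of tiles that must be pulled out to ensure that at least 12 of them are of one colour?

89

By the pigeonhole principle, the 8 colours are the holes; the tiles drawn are the pigeons.
To avoid 12 of any one colour, the worst case takes at most 11 of each colour.
That gives 11 + 11 + 11 + 11 + 11 + 11 + 11 + 11 = 88 tiles with no colour reaching 12.
The next tile forces some colour to 12, so 88 + 1 = 89.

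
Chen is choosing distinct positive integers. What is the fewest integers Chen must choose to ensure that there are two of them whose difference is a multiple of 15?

Integers whose pairwise differences are multiples of 15 are exactly those sharing a remainder mod 15. By the pigeonhole principle, the 15 residue classes mod 15 are the pigeonholes.
With 15 integers one could put 1 in each residue class and have no class reach 2.
The 16th integer pushes some class to 2, so 15·1 + 1 = 16.

16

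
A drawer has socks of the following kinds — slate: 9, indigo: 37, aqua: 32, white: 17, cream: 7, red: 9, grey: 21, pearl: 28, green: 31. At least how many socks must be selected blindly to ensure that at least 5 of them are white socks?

179

In the worst case for collecting white socks, every non-white sock comes out first.
There are 9 + 37 + 32 + 7 + 9 + 21 + 28 + 31 = 174 non-white socks altogether.
After those, each further sock must be white, so 174 + 5 = 179 draws guarantee 5 white socks.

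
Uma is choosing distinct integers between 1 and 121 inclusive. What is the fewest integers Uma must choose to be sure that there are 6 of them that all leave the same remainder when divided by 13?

66

The 13 residue classes mod 13 are the pigeonholes.
With 65 integers one could put 5 in each residue class and have no class reach 6.
The 66th integer pushes some class to 6, so 13·5 + 1 = 66.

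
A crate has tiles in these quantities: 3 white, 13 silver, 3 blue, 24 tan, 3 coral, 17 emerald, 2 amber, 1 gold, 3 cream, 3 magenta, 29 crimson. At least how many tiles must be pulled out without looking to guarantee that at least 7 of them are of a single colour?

By pigeonhole, the 11 colours are the holes; the tiles drawn are the pigeons.
To avoid 7 of any one colour, the worst case takes at most 6 of each colour, or every tile of a colour that has fewer than 6.
That gives 3 + 6 + 3 + 6 + 3 + 6 + 2 + 1 + 3 + 3 + 6 = 42 tiles with no colour reaching 7.
The next tile forces some colour to 7, so 42 + 1 = 43.

43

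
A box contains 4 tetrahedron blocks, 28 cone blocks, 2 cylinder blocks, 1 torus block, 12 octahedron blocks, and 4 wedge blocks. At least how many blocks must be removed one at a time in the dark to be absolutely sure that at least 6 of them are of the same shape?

An adversary could hand out at most 5 blocks per shape (4 shapes run out sooner): 4 + 5 + 2 + 1 + 5 + 4 = 21 blocks and still no shape has 6.
One more block lands in a shape already at 5, so 22 draws are enough and 21 are not.

22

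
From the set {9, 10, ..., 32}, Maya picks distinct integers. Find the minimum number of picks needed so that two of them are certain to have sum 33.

A set avoiding the sum 33 can contain at most one of each pair {x, 33−x}, plus the 8 elements whose complement lies outside the range.
The integers 17, …, 32 (16 of them) are such a set: any two sum to at least 17+18 = 35 > 33.
By pigeonhole, any 17th integer completes one of the 8 pairs, so 17 choices force a sum of 33.

17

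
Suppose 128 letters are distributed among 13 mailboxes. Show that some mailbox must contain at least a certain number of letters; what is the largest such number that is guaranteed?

The 13 mailboxes are the holes and the 128 letters are the pigeons.
If every mailbox held at most 9 letters, the total would be at most 13 × 9 = 117, which is less than 128.
So some mailbox holds at least ⌈128/13⌉ = 10 letters.

10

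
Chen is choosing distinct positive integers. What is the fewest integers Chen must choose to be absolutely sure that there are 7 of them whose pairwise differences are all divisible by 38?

Integers whose pairwise differences are multiples of 38 are exactly those sharing a remainder mod 38. The 38 residue classes mod 38 are the pigeonholes.
With 228 integers one could put 6 in each residue class and have no class reach 7.
The 229th integer pushes some class to 7, so 38·6 + 1 = 229.

229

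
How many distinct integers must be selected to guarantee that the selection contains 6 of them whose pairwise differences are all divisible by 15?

76

Integers whose pairwise differences are multiples of 15 are exactly those sharing a remainder mod 15. The 15 residue classes mod 15 are the pigeonholes.
With 75 integers one could put 5 in each residue class and have no class reach 6.
The 76th integer pushes some class to 6, so 15·5 + 1 = 76.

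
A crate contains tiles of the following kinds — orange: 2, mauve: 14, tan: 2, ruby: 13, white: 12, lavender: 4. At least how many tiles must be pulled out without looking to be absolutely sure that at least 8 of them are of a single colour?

By the pigeonhole principle, the 6 colours are the holes; the tiles drawn are the pigeons.
To avoid 8 of any one colour, the worst case takes at most 7 of each colour, or every tile of a colour that has fewer than 7.
That gives 2 + 7 + 2 + 7 + 7 + 4 = 29 tiles with no colour reaching 8.
The next tile forces some colour to 8, so 29 + 1 = 30.

30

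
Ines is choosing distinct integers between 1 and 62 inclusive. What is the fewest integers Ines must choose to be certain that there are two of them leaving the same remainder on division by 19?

Pigeonhole: the 19 residue classes mod 19 are the pigeonholes.
With 19 integers one could put 1 in each residue class and have no class reach 2.
The 20th integer pushes some class to 2, so 19·1 + 1 = 20.

20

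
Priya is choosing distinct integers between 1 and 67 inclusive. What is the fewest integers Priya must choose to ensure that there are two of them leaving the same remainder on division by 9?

By pigeonhole, the 9 residue classes mod 9 are the pigeonholes.
With 9 integers one could put 1 in each residue class and have no class reach 2.
The 10th integer pushes some class to 2, so 9·1 + 1 = 10.

10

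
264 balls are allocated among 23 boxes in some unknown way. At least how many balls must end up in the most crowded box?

12

By pigeonhole, the 23 boxes are the holes and the 264 balls are the pigeons.
If every box held at most 11 balls, the total would be at most 23 × 11 = 253, which is less than 264.
So some box holds at least ⌈264/23⌉ = 12 balls.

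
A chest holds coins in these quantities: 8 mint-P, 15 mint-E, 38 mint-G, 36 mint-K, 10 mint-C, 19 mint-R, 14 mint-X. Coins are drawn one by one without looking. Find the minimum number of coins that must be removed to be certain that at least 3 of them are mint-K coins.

In the worst case for collecting mint-K coins, every non-mint-K coin comes out first.
There are 8 + 15 + 38 + 10 + 19 + 14 = 104 non-mint-K coins altogether.
After those, each further coin must be mint-K, so 104 + 3 = 107 draws guarantee 3 mint-K coins.

107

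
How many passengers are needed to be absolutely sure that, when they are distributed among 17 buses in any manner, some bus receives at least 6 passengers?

With 85 passengers one could put exactly 5 in each of the 17 buses, and no bus would reach 6.
By pigeonhole, one more passenger must land in a bus that already has 5, giving it 6.
So 17 × 5 + 1 = 86 passengers are required.

86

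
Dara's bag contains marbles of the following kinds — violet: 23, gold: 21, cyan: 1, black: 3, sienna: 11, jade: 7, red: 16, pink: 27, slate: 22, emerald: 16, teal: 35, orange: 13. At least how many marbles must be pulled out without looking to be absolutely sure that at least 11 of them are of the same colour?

An adversary could hand out at most 10 marbles per colour (cyan, black, jade run out sooner): 10 + 10 + 1 + 3 + 10 + 7 + 10 + 10 + 10 + 10 + 10 + 10 = 101 marbles and still no colour has 11.
One more marble lands in a colour already at 10, so 102 draws are enough and 101 are not.

102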